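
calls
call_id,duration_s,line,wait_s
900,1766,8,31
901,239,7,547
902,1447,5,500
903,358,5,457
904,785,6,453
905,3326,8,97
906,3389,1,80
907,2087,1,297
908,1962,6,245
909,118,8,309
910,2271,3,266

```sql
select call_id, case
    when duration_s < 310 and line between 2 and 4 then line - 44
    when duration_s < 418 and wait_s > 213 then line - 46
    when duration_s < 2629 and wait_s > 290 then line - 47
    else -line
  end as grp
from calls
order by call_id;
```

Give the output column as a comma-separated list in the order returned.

call_id=900: ELSE → -8
call_id=901: duration_s < 418 and wait_s > 213 → -39
call_id=902: duration_s < 2629 and wait_s > 290 → -42
call_id=903: duration_s < 418 and wait_s > 213 → -41
call_id=904: duration_s < 2629 and wait_s > 290 → -41
call_id=905: ELSE → -8
call_id=906: ELSE → -1
call_id=907: duration_s < 2629 and wait_s > 290 → -46
call_id=908: ELSE → -6
call_id=909: duration_s < 418 and wait_s > 213 → -38
call_id=910: ELSE → -3

-8, -39, -42, -41, -41, -8, -1, -46, -6, -38, -3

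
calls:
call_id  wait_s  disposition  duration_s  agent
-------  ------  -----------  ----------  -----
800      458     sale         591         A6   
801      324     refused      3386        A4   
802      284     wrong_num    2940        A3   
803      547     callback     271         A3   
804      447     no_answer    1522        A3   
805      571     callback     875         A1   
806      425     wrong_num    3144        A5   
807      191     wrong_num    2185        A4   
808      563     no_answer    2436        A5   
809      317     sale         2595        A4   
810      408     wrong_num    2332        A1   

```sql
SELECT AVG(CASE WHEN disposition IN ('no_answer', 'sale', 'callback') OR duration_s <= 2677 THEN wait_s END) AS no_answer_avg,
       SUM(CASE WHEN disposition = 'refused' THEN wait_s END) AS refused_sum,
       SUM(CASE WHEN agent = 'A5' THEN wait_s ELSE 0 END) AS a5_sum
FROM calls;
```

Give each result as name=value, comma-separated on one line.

[no_answer_avg: disposition IN ('no_answer', 'sale', 'callback') OR duration_s <= 2677]
call_id=800: ✓ → 458
call_id=801: ✗
call_id=802: ✗
call_id=803: ✓ → 547
call_id=804: ✓ → 447
call_id=805: ✓ → 571
call_id=806: ✗
call_id=807: ✓ → 191
call_id=808: ✓ → 563
call_id=809: ✓ → 317
call_id=810: ✓ → 408
no_answer_avg = (458 + 547 + 447 + 571 + 191 + 563 + 317 + 408) / 8 = 437.75
—
[refused_sum: disposition = 'refused']
call_id=800: ✗
call_id=801: ✓ → 324
call_id=802: ✗
call_id=803: ✗
call_id=804: ✗
call_id=805: ✗
call_id=806: ✗
call_id=807: ✗
call_id=808: ✗
call_id=809: ✗
call_id=810: ✗
refused_sum = 324
—
[a5_sum: agent = 'A5']
call_id=800: ✗
call_id=801: ✗
call_id=802: ✗
call_id=803: ✗
call_id=804: ✗
call_id=805: ✗
call_id=806: ✓ → 425
call_id=807: ✗
call_id=808: ✓ → 563
call_id=809: ✗
call_id=810: ✗
a5_sum = 425 + 563 = 988

no_answer_avg=437.75, refused_sum=324, a5_sum=988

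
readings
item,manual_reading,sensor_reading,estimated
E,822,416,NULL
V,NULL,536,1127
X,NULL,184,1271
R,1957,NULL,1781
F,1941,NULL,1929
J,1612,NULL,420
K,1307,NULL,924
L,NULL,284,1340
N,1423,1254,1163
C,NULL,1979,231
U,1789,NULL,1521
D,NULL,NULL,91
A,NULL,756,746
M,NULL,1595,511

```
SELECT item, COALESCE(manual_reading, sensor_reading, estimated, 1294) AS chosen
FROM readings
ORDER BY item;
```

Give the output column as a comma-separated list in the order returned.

item=A: manual_reading=NULL, sensor_reading=756 → 756
item=C: manual_reading=NULL, sensor_reading=1979 → 1979
item=D: manual_reading=NULL, sensor_reading=NULL, estimated=91 → 91
item=E: manual_reading=822 → 822
item=F: manual_reading=1941 → 1941
item=J: manual_reading=1612 → 1612
item=K: manual_reading=1307 → 1307
item=L: manual_reading=NULL, sensor_reading=284 → 284
item=M: manual_reading=NULL, sensor_reading=1595 → 1595
item=N: manual_reading=1423 → 1423
item=R: manual_reading=1957 → 1957
item=U: manual_reading=1789 → 1789
item=V: manual_reading=NULL, sensor_reading=536 → 536
item=X: manual_reading=NULL, sensor_reading=184 → 184

756, 1979, 91, 822, 1941, 1612, 1307, 284, 1595, 1423, 1957, 1789, 536, 184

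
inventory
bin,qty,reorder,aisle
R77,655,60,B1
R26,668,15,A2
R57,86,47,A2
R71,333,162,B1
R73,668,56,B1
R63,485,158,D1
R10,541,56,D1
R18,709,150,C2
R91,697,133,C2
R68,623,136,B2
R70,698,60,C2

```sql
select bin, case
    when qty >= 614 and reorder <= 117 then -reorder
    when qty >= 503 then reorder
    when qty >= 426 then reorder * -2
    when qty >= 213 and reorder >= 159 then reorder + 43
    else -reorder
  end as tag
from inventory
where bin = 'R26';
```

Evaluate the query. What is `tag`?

bin = R26: qty=668, reorder=15, aisle=A2.
qty >= 614 and reorder <= 117 → true → -15

-15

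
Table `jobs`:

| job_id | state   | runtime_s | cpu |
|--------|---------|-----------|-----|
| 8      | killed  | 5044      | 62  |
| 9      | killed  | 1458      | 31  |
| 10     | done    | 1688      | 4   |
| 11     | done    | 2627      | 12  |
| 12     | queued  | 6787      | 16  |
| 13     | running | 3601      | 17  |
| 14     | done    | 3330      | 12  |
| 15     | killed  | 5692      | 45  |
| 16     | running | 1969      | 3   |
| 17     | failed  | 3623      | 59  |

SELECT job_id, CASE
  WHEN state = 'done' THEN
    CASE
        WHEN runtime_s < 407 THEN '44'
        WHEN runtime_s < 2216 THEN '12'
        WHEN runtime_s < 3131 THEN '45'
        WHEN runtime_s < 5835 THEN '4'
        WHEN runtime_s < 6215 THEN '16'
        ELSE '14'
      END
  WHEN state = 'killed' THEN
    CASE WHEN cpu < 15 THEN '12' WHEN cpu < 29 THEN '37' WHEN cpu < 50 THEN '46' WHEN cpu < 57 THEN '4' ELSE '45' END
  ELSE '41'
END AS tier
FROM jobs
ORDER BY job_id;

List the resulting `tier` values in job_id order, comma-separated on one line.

45, 46, 12, 45, 41, 41, 4, 46, 41, 41

job_id=8: state='killed' → inner[ELSE] → 45
job_id=9: state='killed' → inner[cpu < 50] → 46
job_id=10: state='done' → inner[runtime_s < 2216] → 12
job_id=11: state='done' → inner[runtime_s < 3131] → 45
job_id=12: state='queued' → outer ELSE → 41
job_id=13: state='running' → outer ELSE → 41
job_id=14: state='done' → inner[runtime_s < 5835] → 4
job_id=15: state='killed' → inner[cpu < 50] → 46
job_id=16: state='running' → outer ELSE → 41
job_id=17: state='failed' → outer ELSE → 41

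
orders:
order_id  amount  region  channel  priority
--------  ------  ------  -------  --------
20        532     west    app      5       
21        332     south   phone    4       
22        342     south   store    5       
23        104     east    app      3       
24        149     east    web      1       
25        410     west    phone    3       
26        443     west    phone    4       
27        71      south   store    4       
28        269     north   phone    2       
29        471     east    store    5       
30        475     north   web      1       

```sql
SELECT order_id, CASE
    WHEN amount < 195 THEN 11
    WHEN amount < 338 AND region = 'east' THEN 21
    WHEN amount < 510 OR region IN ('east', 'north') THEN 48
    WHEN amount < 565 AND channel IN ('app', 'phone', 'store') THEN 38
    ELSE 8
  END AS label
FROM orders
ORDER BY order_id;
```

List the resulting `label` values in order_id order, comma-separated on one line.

order_id=20: amount < 565 AND channel IN ('app', 'phone', 'store') → 38
order_id=21: amount < 510 OR region IN ('east', 'north') → 48
order_id=22: amount < 510 OR region IN ('east', 'north') → 48
order_id=23: amount < 195 → 11
order_id=24: amount < 195 → 11
order_id=25: amount < 510 OR region IN ('east', 'north') → 48
order_id=26: amount < 510 OR region IN ('east', 'north') → 48
order_id=27: amount < 195 → 11
order_id=28: amount < 510 OR region IN ('east', 'north') → 48
order_id=29: amount < 510 OR region IN ('east', 'north') → 48
order_id=30: amount < 510 OR region IN ('east', 'north') → 48

38, 48, 48, 11, 11, 48, 48, 11, 48, 48, 48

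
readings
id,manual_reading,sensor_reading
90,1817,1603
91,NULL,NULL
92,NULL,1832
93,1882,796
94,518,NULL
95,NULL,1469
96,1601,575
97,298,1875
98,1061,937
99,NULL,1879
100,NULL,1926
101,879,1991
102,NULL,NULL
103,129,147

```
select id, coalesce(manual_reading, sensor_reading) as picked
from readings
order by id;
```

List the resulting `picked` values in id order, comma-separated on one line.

1817, NULL, 1832, 1882, 518, 1469, 1601, 298, 1061, 1879, 1926, 879, NULL, 129

id=90: manual_reading=1817 → 1817
id=91: manual_reading=NULL, sensor_reading=NULL (all NULL) → NULL
id=92: manual_reading=NULL, sensor_reading=1832 → 1832
id=93: manual_reading=1882 → 1882
id=94: manual_reading=518 → 518
id=95: manual_reading=NULL, sensor_reading=1469 → 1469
id=96: manual_reading=1601 → 1601
id=97: manual_reading=298 → 298
id=98: manual_reading=1061 → 1061
id=99: manual_reading=NULL, sensor_reading=1879 → 1879
id=100: manual_reading=NULL, sensor_reading=1926 → 1926
id=101: manual_reading=879 → 879
id=102: manual_reading=NULL, sensor_reading=NULL (all NULL) → NULL
id=103: manual_reading=129 → 129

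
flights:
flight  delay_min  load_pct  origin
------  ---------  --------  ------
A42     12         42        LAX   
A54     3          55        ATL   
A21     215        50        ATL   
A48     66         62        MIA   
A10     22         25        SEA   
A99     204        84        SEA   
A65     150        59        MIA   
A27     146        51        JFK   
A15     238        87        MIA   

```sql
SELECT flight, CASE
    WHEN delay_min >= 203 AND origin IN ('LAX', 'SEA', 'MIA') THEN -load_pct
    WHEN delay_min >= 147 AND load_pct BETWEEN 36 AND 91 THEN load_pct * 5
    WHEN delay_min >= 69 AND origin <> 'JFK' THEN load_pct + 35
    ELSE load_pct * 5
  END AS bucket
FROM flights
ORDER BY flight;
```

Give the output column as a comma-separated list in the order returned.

flight=A10: ELSE → 125
flight=A15: delay_min >= 203 AND origin IN ('LAX', 'SEA', 'MIA') → -87
flight=A21: delay_min >= 147 AND load_pct BETWEEN 36 AND 91 → 250
flight=A27: ELSE → 255
flight=A42: ELSE → 210
flight=A48: ELSE → 310
flight=A54: ELSE → 275
flight=A65: delay_min >= 147 AND load_pct BETWEEN 36 AND 91 → 295
flight=A99: delay_min >= 203 AND origin IN ('LAX', 'SEA', 'MIA') → -84

125, -87, 250, 255, 210, 310, 275, 295, -84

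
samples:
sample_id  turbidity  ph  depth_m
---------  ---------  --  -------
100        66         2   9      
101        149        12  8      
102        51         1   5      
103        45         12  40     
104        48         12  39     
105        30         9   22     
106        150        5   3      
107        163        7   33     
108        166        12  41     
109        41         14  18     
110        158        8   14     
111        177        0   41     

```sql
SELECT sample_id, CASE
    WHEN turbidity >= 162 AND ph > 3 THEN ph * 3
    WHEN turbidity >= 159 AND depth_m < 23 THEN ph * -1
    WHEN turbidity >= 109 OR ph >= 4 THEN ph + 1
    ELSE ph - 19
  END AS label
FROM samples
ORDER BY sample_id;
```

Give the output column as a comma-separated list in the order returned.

sample_id=100: ELSE → -17
sample_id=101: turbidity >= 109 OR ph >= 4 → 13
sample_id=102: ELSE → -18
sample_id=103: turbidity >= 109 OR ph >= 4 → 13
sample_id=104: turbidity >= 109 OR ph >= 4 → 13
sample_id=105: turbidity >= 109 OR ph >= 4 → 10
sample_id=106: turbidity >= 109 OR ph >= 4 → 6
sample_id=107: turbidity >= 162 AND ph > 3 → 21
sample_id=108: turbidity >= 162 AND ph > 3 → 36
sample_id=109: turbidity >= 109 OR ph >= 4 → 15
sample_id=110: turbidity >= 109 OR ph >= 4 → 9
sample_id=111: turbidity >= 109 OR ph >= 4 → 1

-17, 13, -18, 13, 13, 10, 6, 21, 36, 15, 9, 1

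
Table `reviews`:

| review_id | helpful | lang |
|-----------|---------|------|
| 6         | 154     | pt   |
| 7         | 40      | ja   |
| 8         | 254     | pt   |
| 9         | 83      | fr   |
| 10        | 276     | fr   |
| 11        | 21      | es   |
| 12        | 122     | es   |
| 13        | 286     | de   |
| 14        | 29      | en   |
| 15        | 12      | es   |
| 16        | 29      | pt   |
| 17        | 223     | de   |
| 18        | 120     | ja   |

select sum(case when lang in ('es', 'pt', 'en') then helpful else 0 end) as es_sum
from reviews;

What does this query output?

review_id=6: ✓ → 154
review_id=7: ✗
review_id=8: ✓ → 254
review_id=9: ✗
review_id=10: ✗
review_id=11: ✓ → 21
review_id=12: ✓ → 122
review_id=13: ✗
review_id=14: ✓ → 29
review_id=15: ✓ → 12
review_id=16: ✓ → 29
review_id=17: ✗
review_id=18: ✗
es_sum = 154 + 254 + 21 + 122 + 29 + 12 + 29 = 621

621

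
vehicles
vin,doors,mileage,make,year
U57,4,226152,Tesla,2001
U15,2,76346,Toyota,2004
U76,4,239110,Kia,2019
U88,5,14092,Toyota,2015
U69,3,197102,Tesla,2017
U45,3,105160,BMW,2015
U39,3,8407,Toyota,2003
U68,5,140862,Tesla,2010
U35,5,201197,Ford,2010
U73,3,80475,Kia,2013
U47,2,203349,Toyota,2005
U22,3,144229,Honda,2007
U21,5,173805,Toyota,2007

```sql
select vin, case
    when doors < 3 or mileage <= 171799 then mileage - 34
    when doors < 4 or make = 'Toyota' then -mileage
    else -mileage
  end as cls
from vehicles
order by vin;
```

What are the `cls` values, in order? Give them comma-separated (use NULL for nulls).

vin=U15: doors < 3 or mileage <= 171799 → 76312
vin=U21: doors < 4 or make = 'Toyota' → -173805
vin=U22: doors < 3 or mileage <= 171799 → 144195
vin=U35: ELSE → -201197
vin=U39: doors < 3 or mileage <= 171799 → 8373
vin=U45: doors < 3 or mileage <= 171799 → 105126
vin=U47: doors < 3 or mileage <= 171799 → 203315
vin=U57: ELSE → -226152
vin=U68: doors < 3 or mileage <= 171799 → 140828
vin=U69: doors < 4 or make = 'Toyota' → -197102
vin=U73: doors < 3 or mileage <= 171799 → 80441
vin=U76: ELSE → -239110
vin=U88: doors < 3 or mileage <= 171799 → 14058

76312, -173805, 144195, -201197, 8373, 105126, 203315, -226152, 140828, -197102, 80441, -239110, 14058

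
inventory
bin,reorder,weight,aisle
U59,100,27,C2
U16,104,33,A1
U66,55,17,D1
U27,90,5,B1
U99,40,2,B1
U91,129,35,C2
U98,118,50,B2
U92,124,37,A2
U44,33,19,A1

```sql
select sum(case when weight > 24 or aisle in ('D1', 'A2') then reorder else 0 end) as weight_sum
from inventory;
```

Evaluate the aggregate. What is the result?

630

bin=U59: ✓ → 100
bin=U16: ✓ → 104
bin=U66: ✓ → 55
bin=U27: ✗
bin=U99: ✗
bin=U91: ✓ → 129
bin=U98: ✓ → 118
bin=U92: ✓ → 124
bin=U44: ✗
weight_sum = 100 + 104 + 55 + 129 + 118 + 124 = 630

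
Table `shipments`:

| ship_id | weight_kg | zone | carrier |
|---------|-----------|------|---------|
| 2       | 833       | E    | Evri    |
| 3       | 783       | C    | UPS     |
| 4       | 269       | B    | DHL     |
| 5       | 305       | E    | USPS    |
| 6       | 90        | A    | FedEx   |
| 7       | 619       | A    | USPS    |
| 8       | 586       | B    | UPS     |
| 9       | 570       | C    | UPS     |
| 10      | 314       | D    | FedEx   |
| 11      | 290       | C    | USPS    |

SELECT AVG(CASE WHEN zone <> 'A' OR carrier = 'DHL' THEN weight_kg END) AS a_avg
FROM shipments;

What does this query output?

ship_id=2: ✓ → 833
ship_id=3: ✓ → 783
ship_id=4: ✓ → 269
ship_id=5: ✓ → 305
ship_id=6: ✗
ship_id=7: ✗
ship_id=8: ✓ → 586
ship_id=9: ✓ → 570
ship_id=10: ✓ → 314
ship_id=11: ✓ → 290
a_avg = (833 + 783 + 269 + 305 + 586 + 570 + 314 + 290) / 8 = 493.75

493.75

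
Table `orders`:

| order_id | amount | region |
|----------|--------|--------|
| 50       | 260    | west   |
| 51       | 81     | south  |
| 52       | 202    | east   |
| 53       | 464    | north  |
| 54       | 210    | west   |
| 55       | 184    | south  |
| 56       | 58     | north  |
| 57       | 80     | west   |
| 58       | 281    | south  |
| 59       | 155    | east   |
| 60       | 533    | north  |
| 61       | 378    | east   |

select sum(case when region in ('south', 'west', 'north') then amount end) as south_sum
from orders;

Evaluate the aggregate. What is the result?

order_id=50: ✓ → 260
order_id=51: ✓ → 81
order_id=52: ✗
order_id=53: ✓ → 464
order_id=54: ✓ → 210
order_id=55: ✓ → 184
order_id=56: ✓ → 58
order_id=57: ✓ → 80
order_id=58: ✓ → 281
order_id=59: ✗
order_id=60: ✓ → 533
order_id=61: ✗
south_sum = 260 + 81 + 464 + 210 + 184 + 58 + 80 + 281 + 533 = 2151

2151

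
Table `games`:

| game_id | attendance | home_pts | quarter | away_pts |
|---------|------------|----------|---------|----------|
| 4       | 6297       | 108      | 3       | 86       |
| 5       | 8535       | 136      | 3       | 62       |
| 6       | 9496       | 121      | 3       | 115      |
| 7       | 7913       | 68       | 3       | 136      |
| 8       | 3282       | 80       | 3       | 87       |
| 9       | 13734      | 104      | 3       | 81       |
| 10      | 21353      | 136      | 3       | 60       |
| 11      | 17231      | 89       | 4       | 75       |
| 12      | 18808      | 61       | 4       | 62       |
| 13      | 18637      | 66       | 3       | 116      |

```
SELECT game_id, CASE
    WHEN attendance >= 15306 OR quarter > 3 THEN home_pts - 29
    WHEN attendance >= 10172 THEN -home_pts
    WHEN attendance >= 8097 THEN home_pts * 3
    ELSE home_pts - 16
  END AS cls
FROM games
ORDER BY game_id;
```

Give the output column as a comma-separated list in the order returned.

92, 408, 363, 52, 64, -104, 107, 60, 32, 37

game_id=4: ELSE → 92
game_id=5: attendance >= 8097 → 408
game_id=6: attendance >= 8097 → 363
game_id=7: ELSE → 52
game_id=8: ELSE → 64
game_id=9: attendance >= 10172 → -104
game_id=10: attendance >= 15306 OR quarter > 3 → 107
game_id=11: attendance >= 15306 OR quarter > 3 → 60
game_id=12: attendance >= 15306 OR quarter > 3 → 32
game_id=13: attendance >= 15306 OR quarter > 3 → 37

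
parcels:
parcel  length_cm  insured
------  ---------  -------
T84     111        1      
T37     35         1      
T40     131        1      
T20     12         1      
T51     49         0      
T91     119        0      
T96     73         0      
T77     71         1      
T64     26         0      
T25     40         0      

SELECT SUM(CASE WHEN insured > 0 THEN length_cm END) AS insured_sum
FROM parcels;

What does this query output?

360

parcel=T84: ✓ → 111
parcel=T37: ✓ → 35
parcel=T40: ✓ → 131
parcel=T20: ✓ → 12
parcel=T51: ✗
parcel=T91: ✗
parcel=T96: ✗
parcel=T77: ✓ → 71
parcel=T64: ✗
parcel=T25: ✗
insured_sum = 111 + 35 + 131 + 12 + 71 = 360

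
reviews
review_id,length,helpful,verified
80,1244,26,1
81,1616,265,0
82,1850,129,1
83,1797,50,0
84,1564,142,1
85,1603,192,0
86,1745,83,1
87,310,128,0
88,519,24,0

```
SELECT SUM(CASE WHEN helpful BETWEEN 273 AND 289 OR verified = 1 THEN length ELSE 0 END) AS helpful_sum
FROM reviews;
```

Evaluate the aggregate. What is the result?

6403

review_id=80: ✓ → 1244
review_id=81: ✗
review_id=82: ✓ → 1850
review_id=83: ✗
review_id=84: ✓ → 1564
review_id=85: ✗
review_id=86: ✓ → 1745
review_id=87: ✗
review_id=88: ✗
helpful_sum = 1244 + 1850 + 1564 + 1745 = 6403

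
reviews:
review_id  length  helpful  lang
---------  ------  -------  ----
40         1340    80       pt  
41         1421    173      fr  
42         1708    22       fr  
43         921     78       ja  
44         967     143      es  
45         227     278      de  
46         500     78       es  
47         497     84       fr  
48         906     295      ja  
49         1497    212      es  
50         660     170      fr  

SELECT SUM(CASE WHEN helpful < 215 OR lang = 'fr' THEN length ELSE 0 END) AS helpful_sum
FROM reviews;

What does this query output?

9511

review_id=40: ✓ → 1340
review_id=41: ✓ → 1421
review_id=42: ✓ → 1708
review_id=43: ✓ → 921
review_id=44: ✓ → 967
review_id=45: ✗
review_id=46: ✓ → 500
review_id=47: ✓ → 497
review_id=48: ✗
review_id=49: ✓ → 1497
review_id=50: ✓ → 660
helpful_sum = 1340 + 1421 + 1708 + 921 + 967 + 500 + 497 + 1497 + 660 = 9511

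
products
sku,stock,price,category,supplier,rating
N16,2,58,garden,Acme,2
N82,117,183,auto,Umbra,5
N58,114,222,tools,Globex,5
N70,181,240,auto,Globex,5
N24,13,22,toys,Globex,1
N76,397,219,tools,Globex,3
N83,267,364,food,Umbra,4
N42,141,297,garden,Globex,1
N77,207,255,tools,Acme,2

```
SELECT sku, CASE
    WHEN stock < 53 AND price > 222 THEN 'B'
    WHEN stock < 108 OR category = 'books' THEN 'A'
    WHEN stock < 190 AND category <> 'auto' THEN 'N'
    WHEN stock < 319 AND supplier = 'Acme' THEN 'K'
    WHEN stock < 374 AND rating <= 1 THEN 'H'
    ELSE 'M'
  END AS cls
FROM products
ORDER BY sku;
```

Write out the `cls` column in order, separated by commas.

sku=N16: stock < 108 OR category = 'books' → A
sku=N24: stock < 108 OR category = 'books' → A
sku=N42: stock < 190 AND category <> 'auto' → N
sku=N58: stock < 190 AND category <> 'auto' → N
sku=N70: ELSE → M
sku=N76: ELSE → M
sku=N77: stock < 319 AND supplier = 'Acme' → K
sku=N82: ELSE → M
sku=N83: ELSE → M

A, A, N, N, M, M, K, M, M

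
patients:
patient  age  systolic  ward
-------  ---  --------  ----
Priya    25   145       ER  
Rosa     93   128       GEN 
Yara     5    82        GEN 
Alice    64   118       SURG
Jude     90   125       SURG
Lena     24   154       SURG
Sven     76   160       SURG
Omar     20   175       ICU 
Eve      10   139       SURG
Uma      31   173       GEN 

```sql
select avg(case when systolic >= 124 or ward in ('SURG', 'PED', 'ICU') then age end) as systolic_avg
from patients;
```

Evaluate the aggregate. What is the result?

patient=Priya: ✓ → 25
patient=Rosa: ✓ → 93
patient=Yara: ✗
patient=Alice: ✓ → 64
patient=Jude: ✓ → 90
patient=Lena: ✓ → 24
patient=Sven: ✓ → 76
patient=Omar: ✓ → 20
patient=Eve: ✓ → 10
patient=Uma: ✓ → 31
systolic_avg = (25 + 93 + 64 + 90 + 24 + 76 + 20 + 10 + 31) / 9 = 48.1111111111

48.1111111111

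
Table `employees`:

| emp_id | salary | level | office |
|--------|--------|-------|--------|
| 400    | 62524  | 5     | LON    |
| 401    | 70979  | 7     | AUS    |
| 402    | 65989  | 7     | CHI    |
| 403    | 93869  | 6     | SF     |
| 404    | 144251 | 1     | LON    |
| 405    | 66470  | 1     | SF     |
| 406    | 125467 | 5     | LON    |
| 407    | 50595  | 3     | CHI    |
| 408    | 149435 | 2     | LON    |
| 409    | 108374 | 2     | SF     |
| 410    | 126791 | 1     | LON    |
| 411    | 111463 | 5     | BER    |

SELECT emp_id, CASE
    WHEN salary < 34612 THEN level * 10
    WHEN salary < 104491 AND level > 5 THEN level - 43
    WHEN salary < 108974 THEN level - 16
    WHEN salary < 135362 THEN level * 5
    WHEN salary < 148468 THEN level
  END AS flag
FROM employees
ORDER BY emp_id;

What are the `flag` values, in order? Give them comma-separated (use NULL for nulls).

-11, -36, -36, -37, 1, -15, 25, -13, NULL, -14, 5, 25

emp_id=400: salary < 108974 → -11
emp_id=401: salary < 104491 AND level > 5 → -36
emp_id=402: salary < 104491 AND level > 5 → -36
emp_id=403: salary < 104491 AND level > 5 → -37
emp_id=404: salary < 148468 → 1
emp_id=405: salary < 108974 → -15
emp_id=406: salary < 135362 → 25
emp_id=407: salary < 108974 → -13
emp_id=408: (no match → NULL) → NULL
emp_id=409: salary < 108974 → -14
emp_id=410: salary < 135362 → 5
emp_id=411: salary < 135362 → 25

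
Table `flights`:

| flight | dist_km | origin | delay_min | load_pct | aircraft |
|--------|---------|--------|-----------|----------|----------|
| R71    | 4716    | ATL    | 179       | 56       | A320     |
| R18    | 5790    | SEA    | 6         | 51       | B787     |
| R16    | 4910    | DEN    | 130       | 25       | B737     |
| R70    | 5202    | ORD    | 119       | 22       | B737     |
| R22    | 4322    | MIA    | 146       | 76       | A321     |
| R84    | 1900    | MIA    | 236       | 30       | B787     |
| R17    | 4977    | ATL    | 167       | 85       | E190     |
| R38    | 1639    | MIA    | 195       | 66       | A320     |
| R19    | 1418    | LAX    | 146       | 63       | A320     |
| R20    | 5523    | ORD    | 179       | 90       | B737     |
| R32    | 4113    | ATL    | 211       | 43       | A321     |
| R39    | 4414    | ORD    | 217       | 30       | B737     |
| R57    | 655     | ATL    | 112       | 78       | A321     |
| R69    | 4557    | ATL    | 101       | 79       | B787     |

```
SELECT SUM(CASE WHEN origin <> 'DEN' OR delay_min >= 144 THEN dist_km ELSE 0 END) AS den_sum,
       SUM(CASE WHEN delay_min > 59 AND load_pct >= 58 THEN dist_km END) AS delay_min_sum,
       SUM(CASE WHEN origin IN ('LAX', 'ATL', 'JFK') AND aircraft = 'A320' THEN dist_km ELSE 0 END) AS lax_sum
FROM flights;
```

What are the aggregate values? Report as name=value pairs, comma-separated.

[den_sum: origin <> 'DEN' OR delay_min >= 144]
flight=R71: ✓ → 4716
flight=R18: ✓ → 5790
flight=R16: ✗
flight=R70: ✓ → 5202
flight=R22: ✓ → 4322
flight=R84: ✓ → 1900
flight=R17: ✓ → 4977
flight=R38: ✓ → 1639
flight=R19: ✓ → 1418
flight=R20: ✓ → 5523
flight=R32: ✓ → 4113
flight=R39: ✓ → 4414
flight=R57: ✓ → 655
flight=R69: ✓ → 4557
den_sum = 4716 + 5790 + 5202 + 4322 + 1900 + 4977 + 1639 + 1418 + 5523 + 4113 + 4414 + 655 + 4557 = 49226
—
[delay_min_sum: delay_min > 59 AND load_pct >= 58]
flight=R71: ✗
flight=R18: ✗
flight=R16: ✗
flight=R70: ✗
flight=R22: ✓ → 4322
flight=R84: ✗
flight=R17: ✓ → 4977
flight=R38: ✓ → 1639
flight=R19: ✓ → 1418
flight=R20: ✓ → 5523
flight=R32: ✗
flight=R39: ✗
flight=R57: ✓ → 655
flight=R69: ✓ → 4557
delay_min_sum = 4322 + 4977 + 1639 + 1418 + 5523 + 655 + 4557 = 23091
—
[lax_sum: origin IN ('LAX', 'ATL', 'JFK') AND aircraft = 'A320']
flight=R71: ✓ → 4716
flight=R18: ✗
flight=R16: ✗
flight=R70: ✗
flight=R22: ✗
flight=R84: ✗
flight=R17: ✗
flight=R38: ✗
flight=R19: ✓ → 1418
flight=R20: ✗
flight=R32: ✗
flight=R39: ✗
flight=R57: ✗
flight=R69: ✗
lax_sum = 4716 + 1418 = 6134

den_sum=49226, delay_min_sum=23091, lax_sum=6134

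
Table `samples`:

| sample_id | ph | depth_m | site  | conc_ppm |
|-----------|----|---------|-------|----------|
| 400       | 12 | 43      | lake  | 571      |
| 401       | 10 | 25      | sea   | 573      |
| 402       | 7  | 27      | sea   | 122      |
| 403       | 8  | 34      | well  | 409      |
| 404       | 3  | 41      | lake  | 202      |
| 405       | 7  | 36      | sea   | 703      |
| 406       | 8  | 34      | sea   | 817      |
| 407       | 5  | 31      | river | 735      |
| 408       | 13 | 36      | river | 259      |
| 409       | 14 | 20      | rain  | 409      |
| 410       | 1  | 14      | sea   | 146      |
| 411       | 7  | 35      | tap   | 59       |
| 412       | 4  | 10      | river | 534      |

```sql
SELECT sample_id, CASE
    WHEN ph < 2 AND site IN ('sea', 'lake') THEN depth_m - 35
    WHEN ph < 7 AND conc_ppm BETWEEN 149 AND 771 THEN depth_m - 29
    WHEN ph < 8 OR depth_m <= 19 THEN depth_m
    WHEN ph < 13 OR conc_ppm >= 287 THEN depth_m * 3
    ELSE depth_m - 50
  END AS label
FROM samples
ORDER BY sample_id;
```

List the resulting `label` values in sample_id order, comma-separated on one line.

129, 75, 27, 102, 12, 36, 102, 2, -14, 60, -21, 35, -19

sample_id=400: ph < 13 OR conc_ppm >= 287 → 129
sample_id=401: ph < 13 OR conc_ppm >= 287 → 75
sample_id=402: ph < 8 OR depth_m <= 19 → 27
sample_id=403: ph < 13 OR conc_ppm >= 287 → 102
sample_id=404: ph < 7 AND conc_ppm BETWEEN 149 AND 771 → 12
sample_id=405: ph < 8 OR depth_m <= 19 → 36
sample_id=406: ph < 13 OR conc_ppm >= 287 → 102
sample_id=407: ph < 7 AND conc_ppm BETWEEN 149 AND 771 → 2
sample_id=408: ELSE → -14
sample_id=409: ph < 13 OR conc_ppm >= 287 → 60
sample_id=410: ph < 2 AND site IN ('sea', 'lake') → -21
sample_id=411: ph < 8 OR depth_m <= 19 → 35
sample_id=412: ph < 7 AND conc_ppm BETWEEN 149 AND 771 → -19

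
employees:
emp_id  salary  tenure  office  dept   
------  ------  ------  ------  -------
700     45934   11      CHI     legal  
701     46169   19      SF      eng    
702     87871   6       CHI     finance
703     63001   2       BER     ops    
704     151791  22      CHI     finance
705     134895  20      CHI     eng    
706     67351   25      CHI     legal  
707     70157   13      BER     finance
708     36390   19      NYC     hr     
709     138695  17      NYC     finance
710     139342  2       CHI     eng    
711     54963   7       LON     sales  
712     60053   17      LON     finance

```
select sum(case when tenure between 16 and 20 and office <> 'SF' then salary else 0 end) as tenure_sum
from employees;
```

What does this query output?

370033

emp_id=700: ✗
emp_id=701: ✗
emp_id=702: ✗
emp_id=703: ✗
emp_id=704: ✗
emp_id=705: ✓ → 134895
emp_id=706: ✗
emp_id=707: ✗
emp_id=708: ✓ → 36390
emp_id=709: ✓ → 138695
emp_id=710: ✗
emp_id=711: ✗
emp_id=712: ✓ → 60053
tenure_sum = 134895 + 36390 + 138695 + 60053 = 370033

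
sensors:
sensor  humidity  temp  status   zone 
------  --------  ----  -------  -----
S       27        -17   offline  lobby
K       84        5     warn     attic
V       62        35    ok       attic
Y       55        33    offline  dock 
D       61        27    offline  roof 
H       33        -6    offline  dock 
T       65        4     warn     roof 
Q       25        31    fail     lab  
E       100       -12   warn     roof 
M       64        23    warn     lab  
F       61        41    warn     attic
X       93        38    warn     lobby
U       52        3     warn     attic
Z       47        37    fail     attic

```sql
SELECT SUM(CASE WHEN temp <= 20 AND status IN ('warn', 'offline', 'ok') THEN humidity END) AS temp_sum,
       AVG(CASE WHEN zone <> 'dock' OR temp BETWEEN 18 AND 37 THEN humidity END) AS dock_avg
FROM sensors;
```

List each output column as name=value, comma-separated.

[temp_sum: temp <= 20 AND status IN ('warn', 'offline', 'ok')]
sensor=S: ✓ → 27
sensor=K: ✓ → 84
sensor=V: ✗
sensor=Y: ✗
sensor=D: ✗
sensor=H: ✓ → 33
sensor=T: ✓ → 65
sensor=Q: ✗
sensor=E: ✓ → 100
sensor=M: ✗
sensor=F: ✗
sensor=X: ✗
sensor=U: ✓ → 52
sensor=Z: ✗
temp_sum = 27 + 84 + 33 + 65 + 100 + 52 = 361
—
[dock_avg: zone <> 'dock' OR temp BETWEEN 18 AND 37]
sensor=S: ✓ → 27
sensor=K: ✓ → 84
sensor=V: ✓ → 62
sensor=Y: ✓ → 55
sensor=D: ✓ → 61
sensor=H: ✗
sensor=T: ✓ → 65
sensor=Q: ✓ → 25
sensor=E: ✓ → 100
sensor=M: ✓ → 64
sensor=F: ✓ → 61
sensor=X: ✓ → 93
sensor=U: ✓ → 52
sensor=Z: ✓ → 47
dock_avg = (27 + 84 + 62 + 55 + 61 + 65 + 25 + 100 + 64 + 61 + 93 + 52 + 47) / 13 = 61.2307692308

temp_sum=361, dock_avg=61.2307692308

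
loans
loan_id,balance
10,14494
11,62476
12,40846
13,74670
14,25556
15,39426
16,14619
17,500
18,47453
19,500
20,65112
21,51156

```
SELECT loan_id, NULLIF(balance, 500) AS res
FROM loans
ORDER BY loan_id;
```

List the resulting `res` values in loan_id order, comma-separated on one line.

14494, 62476, 40846, 74670, 25556, 39426, 14619, NULL, 47453, NULL, 65112, 51156

loan_id=10: balance=14494 vs 500: differ → 14494
loan_id=11: balance=62476 vs 500: differ → 62476
loan_id=12: balance=40846 vs 500: differ → 40846
loan_id=13: balance=74670 vs 500: differ → 74670
loan_id=14: balance=25556 vs 500: differ → 25556
loan_id=15: balance=39426 vs 500: differ → 39426
loan_id=16: balance=14619 vs 500: differ → 14619
loan_id=17: balance=500 vs 500: equal → NULL
loan_id=18: balance=47453 vs 500: differ → 47453
loan_id=19: balance=500 vs 500: equal → NULL
loan_id=20: balance=65112 vs 500: differ → 65112
loan_id=21: balance=51156 vs 500: differ → 51156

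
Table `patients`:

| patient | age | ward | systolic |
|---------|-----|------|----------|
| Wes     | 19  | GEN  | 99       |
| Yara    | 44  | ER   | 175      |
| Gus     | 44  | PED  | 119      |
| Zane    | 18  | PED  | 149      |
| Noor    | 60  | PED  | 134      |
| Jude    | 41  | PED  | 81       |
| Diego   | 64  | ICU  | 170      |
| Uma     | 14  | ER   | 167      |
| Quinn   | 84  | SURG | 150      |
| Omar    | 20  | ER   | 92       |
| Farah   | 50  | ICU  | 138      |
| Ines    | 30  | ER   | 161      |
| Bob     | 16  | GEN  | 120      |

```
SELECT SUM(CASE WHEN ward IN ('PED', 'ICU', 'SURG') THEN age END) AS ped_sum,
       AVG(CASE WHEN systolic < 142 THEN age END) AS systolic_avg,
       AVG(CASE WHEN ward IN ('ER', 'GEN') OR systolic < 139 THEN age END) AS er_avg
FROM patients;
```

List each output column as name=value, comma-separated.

[ped_sum: ward IN ('PED', 'ICU', 'SURG')]
patient=Wes: ✗
patient=Yara: ✗
patient=Gus: ✓ → 44
patient=Zane: ✓ → 18
patient=Noor: ✓ → 60
patient=Jude: ✓ → 41
patient=Diego: ✓ → 64
patient=Uma: ✗
patient=Quinn: ✓ → 84
patient=Omar: ✗
patient=Farah: ✓ → 50
patient=Ines: ✗
patient=Bob: ✗
ped_sum = 44 + 18 + 60 + 41 + 64 + 84 + 50 = 361
—
[systolic_avg: systolic < 142]
patient=Wes: ✓ → 19
patient=Yara: ✗
patient=Gus: ✓ → 44
patient=Zane: ✗
patient=Noor: ✓ → 60
patient=Jude: ✓ → 41
patient=Diego: ✗
patient=Uma: ✗
patient=Quinn: ✗
patient=Omar: ✓ → 20
patient=Farah: ✓ → 50
patient=Ines: ✗
patient=Bob: ✓ → 16
systolic_avg = (19 + 44 + 60 + 41 + 20 + 50 + 16) / 7 = 35.7142857143
—
[er_avg: ward IN ('ER', 'GEN') OR systolic < 139]
patient=Wes: ✓ → 19
patient=Yara: ✓ → 44
patient=Gus: ✓ → 44
patient=Zane: ✗
patient=Noor: ✓ → 60
patient=Jude: ✓ → 41
patient=Diego: ✗
patient=Uma: ✓ → 14
patient=Quinn: ✗
patient=Omar: ✓ → 20
patient=Farah: ✓ → 50
patient=Ines: ✓ → 30
patient=Bob: ✓ → 16
er_avg = (19 + 44 + 44 + 60 + 41 + 14 + 20 + 50 + 30 + 16) / 10 = 33.8

ped_sum=361, systolic_avg=35.7142857143, er_avg=33.8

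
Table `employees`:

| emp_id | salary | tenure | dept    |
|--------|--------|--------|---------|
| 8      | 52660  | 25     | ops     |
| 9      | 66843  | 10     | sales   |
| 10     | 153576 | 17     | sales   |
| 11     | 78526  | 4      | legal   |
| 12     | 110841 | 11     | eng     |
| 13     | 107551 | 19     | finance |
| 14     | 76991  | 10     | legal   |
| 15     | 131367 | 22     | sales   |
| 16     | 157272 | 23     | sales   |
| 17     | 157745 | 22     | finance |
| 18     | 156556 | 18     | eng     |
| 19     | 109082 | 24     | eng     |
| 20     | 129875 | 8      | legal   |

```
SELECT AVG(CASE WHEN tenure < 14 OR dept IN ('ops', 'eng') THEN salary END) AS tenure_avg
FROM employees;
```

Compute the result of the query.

97671.75

emp_id=8: ✓ → 52660
emp_id=9: ✓ → 66843
emp_id=10: ✗
emp_id=11: ✓ → 78526
emp_id=12: ✓ → 110841
emp_id=13: ✗
emp_id=14: ✓ → 76991
emp_id=15: ✗
emp_id=16: ✗
emp_id=17: ✗
emp_id=18: ✓ → 156556
emp_id=19: ✓ → 109082
emp_id=20: ✓ → 129875
tenure_avg = (52660 + 66843 + 78526 + 110841 + 76991 + 156556 + 109082 + 129875) / 8 = 97671.75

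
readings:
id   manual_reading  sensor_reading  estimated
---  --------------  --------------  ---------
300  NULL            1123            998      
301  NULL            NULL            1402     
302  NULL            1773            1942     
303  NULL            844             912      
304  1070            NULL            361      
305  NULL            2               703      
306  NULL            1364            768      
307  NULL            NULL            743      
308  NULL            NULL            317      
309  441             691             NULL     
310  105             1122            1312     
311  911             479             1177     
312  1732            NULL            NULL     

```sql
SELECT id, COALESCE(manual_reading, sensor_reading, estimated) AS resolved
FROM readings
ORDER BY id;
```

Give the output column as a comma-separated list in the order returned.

1123, 1402, 1773, 844, 1070, 2, 1364, 743, 317, 441, 105, 911, 1732

id=300: manual_reading=NULL, sensor_reading=1123 → 1123
id=301: manual_reading=NULL, sensor_reading=NULL, estimated=1402 → 1402
id=302: manual_reading=NULL, sensor_reading=1773 → 1773
id=303: manual_reading=NULL, sensor_reading=844 → 844
id=304: manual_reading=1070 → 1070
id=305: manual_reading=NULL, sensor_reading=2 → 2
id=306: manual_reading=NULL, sensor_reading=1364 → 1364
id=307: manual_reading=NULL, sensor_reading=NULL, estimated=743 → 743
id=308: manual_reading=NULL, sensor_reading=NULL, estimated=317 → 317
id=309: manual_reading=441 → 441
id=310: manual_reading=105 → 105
id=311: manual_reading=911 → 911
id=312: manual_reading=1732 → 1732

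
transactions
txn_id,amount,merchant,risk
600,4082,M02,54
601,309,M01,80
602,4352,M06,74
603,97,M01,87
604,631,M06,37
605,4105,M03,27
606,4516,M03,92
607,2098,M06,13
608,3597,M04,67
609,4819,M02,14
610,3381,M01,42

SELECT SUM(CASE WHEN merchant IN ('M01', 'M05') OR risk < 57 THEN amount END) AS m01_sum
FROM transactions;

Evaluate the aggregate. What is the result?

txn_id=600: ✓ → 4082
txn_id=601: ✓ → 309
txn_id=602: ✗
txn_id=603: ✓ → 97
txn_id=604: ✓ → 631
txn_id=605: ✓ → 4105
txn_id=606: ✗
txn_id=607: ✓ → 2098
txn_id=608: ✗
txn_id=609: ✓ → 4819
txn_id=610: ✓ → 3381
m01_sum = 4082 + 309 + 97 + 631 + 4105 + 2098 + 4819 + 3381 = 19522

19522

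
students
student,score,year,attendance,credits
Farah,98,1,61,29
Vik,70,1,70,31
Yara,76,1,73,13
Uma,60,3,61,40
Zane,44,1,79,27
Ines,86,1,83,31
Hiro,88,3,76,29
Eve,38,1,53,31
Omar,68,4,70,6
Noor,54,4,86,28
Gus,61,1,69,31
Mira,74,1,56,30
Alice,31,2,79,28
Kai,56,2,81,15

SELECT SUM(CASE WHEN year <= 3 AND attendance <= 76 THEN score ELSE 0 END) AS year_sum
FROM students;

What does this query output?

565

student=Farah: ✓ → 98
student=Vik: ✓ → 70
student=Yara: ✓ → 76
student=Uma: ✓ → 60
student=Zane: ✗
student=Ines: ✗
student=Hiro: ✓ → 88
student=Eve: ✓ → 38
student=Omar: ✗
student=Noor: ✗
student=Gus: ✓ → 61
student=Mira: ✓ → 74
student=Alice: ✗
student=Kai: ✗
year_sum = 98 + 70 + 76 + 60 + 88 + 38 + 61 + 74 = 565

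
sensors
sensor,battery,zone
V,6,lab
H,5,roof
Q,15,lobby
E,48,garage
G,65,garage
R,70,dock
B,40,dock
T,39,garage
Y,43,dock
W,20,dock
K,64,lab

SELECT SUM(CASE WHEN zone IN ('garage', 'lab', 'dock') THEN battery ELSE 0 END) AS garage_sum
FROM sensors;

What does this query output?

395

sensor=V: ✓ → 6
sensor=H: ✗
sensor=Q: ✗
sensor=E: ✓ → 48
sensor=G: ✓ → 65
sensor=R: ✓ → 70
sensor=B: ✓ → 40
sensor=T: ✓ → 39
sensor=Y: ✓ → 43
sensor=W: ✓ → 20
sensor=K: ✓ → 64
garage_sum = 6 + 48 + 65 + 70 + 40 + 39 + 43 + 20 + 64 = 395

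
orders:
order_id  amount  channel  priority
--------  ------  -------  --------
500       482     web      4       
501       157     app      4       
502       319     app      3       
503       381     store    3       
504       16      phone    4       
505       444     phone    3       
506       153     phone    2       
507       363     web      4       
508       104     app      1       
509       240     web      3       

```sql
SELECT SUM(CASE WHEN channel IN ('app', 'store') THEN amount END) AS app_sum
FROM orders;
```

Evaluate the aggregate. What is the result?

order_id=500: ✗
order_id=501: ✓ → 157
order_id=502: ✓ → 319
order_id=503: ✓ → 381
order_id=504: ✗
order_id=505: ✗
order_id=506: ✗
order_id=507: ✗
order_id=508: ✓ → 104
order_id=509: ✗
app_sum = 157 + 319 + 381 + 104 = 961

961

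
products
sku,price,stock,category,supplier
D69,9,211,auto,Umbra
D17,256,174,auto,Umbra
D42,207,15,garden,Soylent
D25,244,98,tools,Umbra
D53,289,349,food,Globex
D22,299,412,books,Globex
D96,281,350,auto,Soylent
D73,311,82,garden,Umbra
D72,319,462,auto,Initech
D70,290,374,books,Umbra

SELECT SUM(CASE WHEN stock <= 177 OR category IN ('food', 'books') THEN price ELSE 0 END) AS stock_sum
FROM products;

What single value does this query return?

1896

sku=D69: ✗
sku=D17: ✓ → 256
sku=D42: ✓ → 207
sku=D25: ✓ → 244
sku=D53: ✓ → 289
sku=D22: ✓ → 299
sku=D96: ✗
sku=D73: ✓ → 311
sku=D72: ✗
sku=D70: ✓ → 290
stock_sum = 256 + 207 + 244 + 289 + 299 + 311 + 290 = 1896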